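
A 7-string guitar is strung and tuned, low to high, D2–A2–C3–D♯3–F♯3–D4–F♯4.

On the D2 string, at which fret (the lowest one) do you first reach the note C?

From D2, count semitones up the chromatic scale until reaching C: D–D#–E–F–…–A#–B–C — 10 steps.

10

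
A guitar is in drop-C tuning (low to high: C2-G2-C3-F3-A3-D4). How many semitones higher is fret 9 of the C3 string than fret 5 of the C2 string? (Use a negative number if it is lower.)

16 semitones

C3 at fret 9 → A3 (MIDI 57); C2 at fret 5 → F2 (MIDI 41).
57 − 41 = 16, so the two pitches are 16 semitones apart.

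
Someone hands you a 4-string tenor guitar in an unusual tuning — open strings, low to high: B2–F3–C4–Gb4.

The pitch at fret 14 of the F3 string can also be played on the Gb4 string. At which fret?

F3 at fret 14 is F3 + 14 semitones = G4.
The open Gb4 string is 13 semitones above the open F3, so the same pitch on the Gb4 string lies at fret 14 − 13 = 1.

1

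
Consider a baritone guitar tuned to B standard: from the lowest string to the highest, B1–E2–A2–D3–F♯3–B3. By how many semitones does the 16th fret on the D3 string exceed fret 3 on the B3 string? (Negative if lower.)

D3 at fret 16 → F♯4 (MIDI 66); B3 at fret 3 → D4 (MIDI 62).
66 − 62 = 4, so the two pitches are 4 semitones apart.

4 semitones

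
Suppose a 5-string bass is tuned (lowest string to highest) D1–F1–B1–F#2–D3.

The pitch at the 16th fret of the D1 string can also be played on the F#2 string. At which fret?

D1 at fret 16 is D1 + 16 semitones = F#2.
The open F#2 string is 16 semitones above the open D1, so the same pitch on the F#2 string lies at fret 16 − 16 = 0.

0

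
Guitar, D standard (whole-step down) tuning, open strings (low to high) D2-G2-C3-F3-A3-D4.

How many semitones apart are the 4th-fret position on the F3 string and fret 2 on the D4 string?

F3 at fret 4 → A3 (MIDI 57); D4 at fret 2 → E4 (MIDI 64).
57 − 64 = -7, so the two pitches are 7 semitones apart, with E4 the higher.

7 semitones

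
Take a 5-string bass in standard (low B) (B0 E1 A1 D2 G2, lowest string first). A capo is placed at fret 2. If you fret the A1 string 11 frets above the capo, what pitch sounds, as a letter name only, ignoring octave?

A#

The capo raises the open A1 by 2 semitones to B1; fretting 11 more gives A1 + 2 + 11 = A1 + 13 semitones, landing on A#.
(Also written Bb.)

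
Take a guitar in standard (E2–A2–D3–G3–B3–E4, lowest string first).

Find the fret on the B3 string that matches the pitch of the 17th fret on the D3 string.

Fret 17 on D3 is MIDI 50 + 17 = 67 (G4). On the B3 string (open MIDI 59), that pitch is 67 − 59 = fret 8.

8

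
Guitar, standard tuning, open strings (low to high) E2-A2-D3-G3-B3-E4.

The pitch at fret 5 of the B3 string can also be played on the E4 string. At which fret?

0

B3 at fret 5 is B3 + 5 semitones = E4.
The open E4 string is 5 semitones above the open B3, so the same pitch on the E4 string lies at fret 5 − 5 = 0.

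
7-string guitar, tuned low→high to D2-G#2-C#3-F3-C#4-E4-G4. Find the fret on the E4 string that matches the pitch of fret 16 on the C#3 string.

C#3 at fret 16 is C#3 + 16 semitones = F4.
The open E4 string is 15 semitones above the open C#3, so the same pitch on the E4 string lies at fret 16 − 15 = 1.

1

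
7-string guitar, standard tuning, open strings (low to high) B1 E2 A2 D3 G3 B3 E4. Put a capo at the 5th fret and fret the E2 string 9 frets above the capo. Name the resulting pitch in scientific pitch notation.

The capo raises the open E2 by 5 semitones to A2; fretting 9 more gives E2 + 5 + 9 = E2 + 14 semitones = F#3.
(Also written Gb.)

F#3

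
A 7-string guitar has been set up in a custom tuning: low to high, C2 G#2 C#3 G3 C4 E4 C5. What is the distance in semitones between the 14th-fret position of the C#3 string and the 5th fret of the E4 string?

C#3 at fret 14 → D#4 (MIDI 63); E4 at fret 5 → A4 (MIDI 69).
63 − 69 = -6, so the two pitches are 6 semitones apart, with A4 the higher.

6 semitones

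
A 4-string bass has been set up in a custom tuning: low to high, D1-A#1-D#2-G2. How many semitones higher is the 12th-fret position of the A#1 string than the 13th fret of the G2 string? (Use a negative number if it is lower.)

A#1 at fret 12 → A#2 (MIDI 46); G2 at fret 13 → G#3 (MIDI 56).
46 − 56 = -10, so the two pitches are 10 semitones apart.

-10 semitones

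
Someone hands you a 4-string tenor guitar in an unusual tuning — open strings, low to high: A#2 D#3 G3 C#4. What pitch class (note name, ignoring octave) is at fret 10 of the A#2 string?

G#

Each fret is one semitone, so A#2 + 10 = G#.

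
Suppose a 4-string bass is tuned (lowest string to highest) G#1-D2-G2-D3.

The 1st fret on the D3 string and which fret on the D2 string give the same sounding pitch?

Fret 1 on D3 is MIDI 50 + 1 = 51 (D#3). On the D2 string (open MIDI 38), that pitch is 51 − 38 = fret 13.

13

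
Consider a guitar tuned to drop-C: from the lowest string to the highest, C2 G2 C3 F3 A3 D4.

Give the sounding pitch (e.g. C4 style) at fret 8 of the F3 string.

C#4

Each fret is one semitone, so F3 + 8 = C#4.
(Equivalently spelled Db4.)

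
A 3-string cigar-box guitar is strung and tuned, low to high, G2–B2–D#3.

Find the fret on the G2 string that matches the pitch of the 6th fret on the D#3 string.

14

D#3 at fret 6 is D#3 + 6 semitones = A3.
The open G2 string is 8 semitones below the open D#3, so the same pitch on the G2 string lies at fret 6 + 8 = 14.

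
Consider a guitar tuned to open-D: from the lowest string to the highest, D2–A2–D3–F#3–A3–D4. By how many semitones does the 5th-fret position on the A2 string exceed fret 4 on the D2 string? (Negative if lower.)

A2 at fret 5 → D3 (MIDI 50); D2 at fret 4 → F#2 (MIDI 42).
50 − 42 = 8, so the two pitches are 8 semitones apart.

8 semitones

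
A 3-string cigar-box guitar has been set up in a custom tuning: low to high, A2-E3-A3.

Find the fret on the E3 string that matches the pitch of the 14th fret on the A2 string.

Fret 14 on A2 is MIDI 45 + 14 = 59 (B3). On the E3 string (open MIDI 52), that pitch is 59 − 52 = fret 7.

7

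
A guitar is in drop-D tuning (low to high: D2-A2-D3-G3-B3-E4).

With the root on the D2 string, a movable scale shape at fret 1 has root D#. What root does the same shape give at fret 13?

Moving from fret 1 to fret 13 shifts the root by 12 semitones.
D# up 12 semitones is D#.

D#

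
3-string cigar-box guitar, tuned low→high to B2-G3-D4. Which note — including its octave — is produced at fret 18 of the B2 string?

F4

Each fret is one semitone, so B2 + 18 = F4.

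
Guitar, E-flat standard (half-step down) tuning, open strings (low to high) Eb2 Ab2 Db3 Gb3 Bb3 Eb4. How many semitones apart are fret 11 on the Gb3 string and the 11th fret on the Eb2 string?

15 semitones

Gb3 at fret 11 → F4 (MIDI 65); Eb2 at fret 11 → D3 (MIDI 50).
65 − 50 = 15, so the two pitches are 15 semitones apart, with F4 the higher.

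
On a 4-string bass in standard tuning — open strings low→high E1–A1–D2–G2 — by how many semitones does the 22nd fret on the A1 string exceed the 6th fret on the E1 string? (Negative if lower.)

A1 at fret 22 → G3 (MIDI 55); E1 at fret 6 → A♯1 (MIDI 34).
55 − 34 = 21, so the two pitches are 21 semitones apart.

21 semitones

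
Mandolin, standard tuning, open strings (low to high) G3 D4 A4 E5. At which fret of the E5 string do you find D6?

D6 is 10 semitones above the open E5 (E–F–F#–G–…–C–C#–D), so it sits at fret 10.

10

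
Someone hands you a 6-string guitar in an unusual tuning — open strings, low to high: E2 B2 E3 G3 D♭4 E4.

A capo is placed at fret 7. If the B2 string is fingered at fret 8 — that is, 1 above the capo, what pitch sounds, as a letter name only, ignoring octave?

G

The capo raises the open B2 by 7 semitones to G♭3; fretting 1 more gives B2 + 7 + 1 = B2 + 8 semitones, landing on G.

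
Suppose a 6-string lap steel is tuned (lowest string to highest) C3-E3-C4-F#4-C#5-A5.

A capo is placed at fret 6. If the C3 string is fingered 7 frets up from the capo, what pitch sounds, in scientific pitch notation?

C#4

The capo raises the open C3 by 6 semitones to F#3; fretting 7 more gives C3 + 6 + 7 = C3 + 13 semitones = C#4.
(Also written Db.)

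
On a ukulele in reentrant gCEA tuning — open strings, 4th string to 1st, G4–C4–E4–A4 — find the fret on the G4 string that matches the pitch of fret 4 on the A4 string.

6

Fret 4 on A4 is MIDI 69 + 4 = 73 (C#5). On the G4 string (open MIDI 67), that pitch is 73 − 67 = fret 6.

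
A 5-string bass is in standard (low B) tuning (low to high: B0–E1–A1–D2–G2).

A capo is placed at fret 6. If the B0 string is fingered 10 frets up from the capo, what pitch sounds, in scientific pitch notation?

D#2

The capo raises the open B0 by 6 semitones to F1; fretting 10 more gives B0 + 6 + 10 = B0 + 16 semitones = D#2.
(Also written Eb.)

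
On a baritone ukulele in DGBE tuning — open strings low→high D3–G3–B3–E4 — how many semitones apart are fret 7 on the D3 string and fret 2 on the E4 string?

9 semitones

D3 at fret 7 → A3 (MIDI 57); E4 at fret 2 → F#4 (MIDI 66).
57 − 66 = -9, so the two pitches are 9 semitones apart, with F#4 the higher.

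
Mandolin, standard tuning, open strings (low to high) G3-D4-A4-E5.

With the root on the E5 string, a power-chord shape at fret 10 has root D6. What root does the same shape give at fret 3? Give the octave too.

Moving from fret 10 to fret 3 shifts the root by -7 semitones.
D6 down 7 semitones is G5.

G5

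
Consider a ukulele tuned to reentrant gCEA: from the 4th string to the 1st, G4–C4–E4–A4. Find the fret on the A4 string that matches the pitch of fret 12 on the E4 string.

7

E4 at fret 12 is E4 + 12 semitones = E5.
The open A4 string is 5 semitones above the open E4, so the same pitch on the A4 string lies at fret 12 − 5 = 7.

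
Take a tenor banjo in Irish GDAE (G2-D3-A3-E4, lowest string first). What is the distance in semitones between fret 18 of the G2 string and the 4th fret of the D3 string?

G2 at fret 18 → C♯4 (MIDI 61); D3 at fret 4 → F♯3 (MIDI 54).
61 − 54 = 7, so the two pitches are 7 semitones apart, with C♯4 the higher.

7 semitones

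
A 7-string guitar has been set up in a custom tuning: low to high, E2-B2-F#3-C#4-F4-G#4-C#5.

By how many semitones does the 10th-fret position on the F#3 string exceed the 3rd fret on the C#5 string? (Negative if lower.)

F#3 at fret 10 → E4 (MIDI 64); C#5 at fret 3 → E5 (MIDI 76).
64 − 76 = -12, so the two pitches are 12 semitones apart.

-12 semitones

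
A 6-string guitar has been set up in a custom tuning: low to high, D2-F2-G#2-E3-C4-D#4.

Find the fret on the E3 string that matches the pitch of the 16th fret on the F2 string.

5

F2 at fret 16 is F2 + 16 semitones = A3.
The open E3 string is 11 semitones above the open F2, so the same pitch on the E3 string lies at fret 16 − 11 = 5.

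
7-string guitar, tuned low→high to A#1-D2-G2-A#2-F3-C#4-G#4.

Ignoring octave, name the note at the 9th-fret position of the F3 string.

D

Each fret is one semitone, so F3 + 9 = D.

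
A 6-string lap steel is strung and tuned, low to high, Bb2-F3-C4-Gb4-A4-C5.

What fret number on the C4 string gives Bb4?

Bb4 is 10 semitones above the open C4 (C–Db–D–Eb–…–Ab–A–Bb), so it sits at fret 10.

10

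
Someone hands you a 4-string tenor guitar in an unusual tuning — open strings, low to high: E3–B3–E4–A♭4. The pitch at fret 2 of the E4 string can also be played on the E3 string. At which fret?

14

Fret 2 on E4 is MIDI 64 + 2 = 66 (G♭4). On the E3 string (open MIDI 52), that pitch is 66 − 52 = fret 14.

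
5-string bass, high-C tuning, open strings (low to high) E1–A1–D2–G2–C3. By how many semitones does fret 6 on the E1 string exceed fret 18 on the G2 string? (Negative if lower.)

E1 at fret 6 → A♯1 (MIDI 34); G2 at fret 18 → C♯4 (MIDI 61).
34 − 61 = -27, so the two pitches are 27 semitones apart.

-27 semitones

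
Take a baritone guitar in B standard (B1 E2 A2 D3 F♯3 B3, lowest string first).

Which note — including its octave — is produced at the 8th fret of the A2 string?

Each fret is one semitone, so A2 + 8 = F3.

F3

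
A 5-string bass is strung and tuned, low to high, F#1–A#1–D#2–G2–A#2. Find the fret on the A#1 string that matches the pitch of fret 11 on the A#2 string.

A#2 at fret 11 is A#2 + 11 semitones = A3.
The open A#1 string is 12 semitones below the open A#2, so the same pitch on the A#1 string lies at fret 11 + 12 = 23.

23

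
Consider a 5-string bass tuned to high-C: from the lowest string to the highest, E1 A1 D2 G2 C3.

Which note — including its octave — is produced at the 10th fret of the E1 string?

Each fret is one semitone, so E1 + 10 = D2.

D2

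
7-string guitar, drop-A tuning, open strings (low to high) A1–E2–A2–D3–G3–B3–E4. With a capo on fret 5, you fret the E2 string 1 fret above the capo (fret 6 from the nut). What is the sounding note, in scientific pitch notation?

The capo raises the open E2 by 5 semitones to A2; fretting 1 more gives E2 + 5 + 1 = E2 + 6 semitones = A#2.
(Also written Bb.)

A#2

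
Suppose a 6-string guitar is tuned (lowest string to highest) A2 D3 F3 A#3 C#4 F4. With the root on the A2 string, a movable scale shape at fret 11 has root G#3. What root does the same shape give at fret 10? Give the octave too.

Moving from fret 11 to fret 10 shifts the root by -1 semitone.
G#3 down 1 semitone is G3.

G3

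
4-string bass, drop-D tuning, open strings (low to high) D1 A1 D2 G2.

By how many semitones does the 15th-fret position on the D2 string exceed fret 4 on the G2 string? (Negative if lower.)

6 semitones

D2 at fret 15 → F3 (MIDI 53); G2 at fret 4 → B2 (MIDI 47).
53 − 47 = 6, so the two pitches are 6 semitones apart.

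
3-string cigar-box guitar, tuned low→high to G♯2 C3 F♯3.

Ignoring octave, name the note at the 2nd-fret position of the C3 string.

D

Each fret is one semitone, so C3 + 2 = D.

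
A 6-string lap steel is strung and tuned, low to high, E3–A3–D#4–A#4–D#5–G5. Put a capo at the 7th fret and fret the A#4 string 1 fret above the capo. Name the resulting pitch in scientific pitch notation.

F#5

The capo raises the open A#4 by 7 semitones to F5; fretting 1 more gives A#4 + 7 + 1 = A#4 + 8 semitones = F#5.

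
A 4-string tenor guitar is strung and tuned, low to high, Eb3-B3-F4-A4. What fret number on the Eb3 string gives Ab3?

5

Ab3 is 5 semitones above the open Eb3 (Eb–E–F–Gb–G–Ab), so it sits at fret 5.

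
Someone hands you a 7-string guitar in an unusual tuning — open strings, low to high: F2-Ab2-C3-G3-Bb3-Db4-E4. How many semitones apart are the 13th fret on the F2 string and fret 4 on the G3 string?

F2 at fret 13 → Gb3 (MIDI 54); G3 at fret 4 → B3 (MIDI 59).
54 − 59 = -5, so the two pitches are 5 semitones apart, with B3 the higher.

5 semitones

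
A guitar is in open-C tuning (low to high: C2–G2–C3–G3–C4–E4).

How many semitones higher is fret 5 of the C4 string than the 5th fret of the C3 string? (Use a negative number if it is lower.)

C4 at fret 5 → F4 (MIDI 65); C3 at fret 5 → F3 (MIDI 53).
65 − 53 = 12, so the two pitches are 12 semitones apart.

12 semitones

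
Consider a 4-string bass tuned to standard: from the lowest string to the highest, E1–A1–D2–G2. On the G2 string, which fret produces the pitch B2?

B2 is 4 semitones above the open G2 (G–G#–A–A#–B), so it sits at fret 4.

4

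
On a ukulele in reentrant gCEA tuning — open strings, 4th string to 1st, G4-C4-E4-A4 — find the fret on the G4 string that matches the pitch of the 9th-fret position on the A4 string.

11

A4 at fret 9 is A4 + 9 semitones = F♯5.
The open G4 string is 2 semitones below the open A4, so the same pitch on the G4 string lies at fret 9 + 2 = 11.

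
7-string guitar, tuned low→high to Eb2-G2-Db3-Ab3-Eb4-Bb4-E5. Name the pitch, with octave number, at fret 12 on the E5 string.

Each fret is one semitone, so E5 + 12 = E6.

E6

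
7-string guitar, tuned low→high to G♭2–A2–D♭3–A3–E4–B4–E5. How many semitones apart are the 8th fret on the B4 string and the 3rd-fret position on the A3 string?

B4 at fret 8 → G5 (MIDI 79); A3 at fret 3 → C4 (MIDI 60).
79 − 60 = 19, so the two pitches are 19 semitones apart, with G5 the higher.

19 semitones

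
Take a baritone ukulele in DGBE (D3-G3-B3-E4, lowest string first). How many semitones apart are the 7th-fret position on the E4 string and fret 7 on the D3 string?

E4 at fret 7 → B4 (MIDI 71); D3 at fret 7 → A3 (MIDI 57).
71 − 57 = 14, so the two pitches are 14 semitones apart, with B4 the higher.

14 semitones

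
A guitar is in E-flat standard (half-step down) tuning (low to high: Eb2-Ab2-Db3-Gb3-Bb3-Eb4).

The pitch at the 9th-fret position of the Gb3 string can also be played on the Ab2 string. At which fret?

19

Fret 9 on Gb3 is MIDI 54 + 9 = 63 (Eb4). On the Ab2 string (open MIDI 44), that pitch is 63 − 44 = fret 19.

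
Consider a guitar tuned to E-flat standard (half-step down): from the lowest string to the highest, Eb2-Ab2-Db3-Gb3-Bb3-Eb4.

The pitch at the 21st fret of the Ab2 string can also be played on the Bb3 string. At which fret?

7

Ab2 at fret 21 is Ab2 + 21 semitones = F4.
The open Bb3 string is 14 semitones above the open Ab2, so the same pitch on the Bb3 string lies at fret 21 − 14 = 7.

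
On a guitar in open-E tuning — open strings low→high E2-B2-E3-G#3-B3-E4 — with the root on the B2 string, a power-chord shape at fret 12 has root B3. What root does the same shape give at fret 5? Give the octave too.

Moving from fret 12 to fret 5 shifts the root by -7 semitones.
B3 down 7 semitones is E3.

E3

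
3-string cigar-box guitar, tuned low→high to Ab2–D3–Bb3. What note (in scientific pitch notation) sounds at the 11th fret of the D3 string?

Each fret is one semitone, so D3 + 11 = Db4.

Db4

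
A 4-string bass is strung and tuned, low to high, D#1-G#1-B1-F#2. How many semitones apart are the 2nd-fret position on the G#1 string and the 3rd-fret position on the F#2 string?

11 semitones

G#1 at fret 2 → A#1 (MIDI 34); F#2 at fret 3 → A2 (MIDI 45).
34 − 45 = -11, so the two pitches are 11 semitones apart, with A2 the higher.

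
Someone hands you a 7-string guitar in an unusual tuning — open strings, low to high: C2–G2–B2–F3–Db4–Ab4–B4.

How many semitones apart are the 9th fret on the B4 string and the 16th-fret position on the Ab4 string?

4 semitones

B4 at fret 9 → Ab5 (MIDI 80); Ab4 at fret 16 → C6 (MIDI 84).
80 − 84 = -4, so the two pitches are 4 semitones apart, with C6 the higher.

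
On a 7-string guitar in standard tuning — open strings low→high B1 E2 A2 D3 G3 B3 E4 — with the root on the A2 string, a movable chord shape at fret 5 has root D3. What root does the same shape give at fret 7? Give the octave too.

E3

Moving from fret 5 to fret 7 shifts the root by 2 semitones.
D3 up 2 semitones is E3.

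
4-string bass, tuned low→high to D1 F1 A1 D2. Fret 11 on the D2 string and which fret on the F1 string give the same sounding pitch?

20

D2 at fret 11 is D2 + 11 semitones = C#3.
The open F1 string is 9 semitones below the open D2, so the same pitch on the F1 string lies at fret 11 + 9 = 20.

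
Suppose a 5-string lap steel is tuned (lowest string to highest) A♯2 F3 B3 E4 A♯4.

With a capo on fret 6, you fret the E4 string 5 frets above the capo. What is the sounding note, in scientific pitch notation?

D♯5

The capo raises the open E4 by 6 semitones to A♯4; fretting 5 more gives E4 + 6 + 5 = E4 + 11 semitones = D♯5.
(Also written E♭.)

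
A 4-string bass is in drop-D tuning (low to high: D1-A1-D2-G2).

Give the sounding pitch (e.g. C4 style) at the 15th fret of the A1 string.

The open A1 string plus 15 semitones: A–A#–B–C–…–A#–B–C.
The walk passes from B into C 2 times, so the octave number goes from 1 to 3.

C3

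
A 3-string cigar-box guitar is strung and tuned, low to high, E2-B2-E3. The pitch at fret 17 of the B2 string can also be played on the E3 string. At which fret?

Fret 17 on B2 is MIDI 47 + 17 = 64 (E4). On the E3 string (open MIDI 52), that pitch is 64 − 52 = fret 12.

12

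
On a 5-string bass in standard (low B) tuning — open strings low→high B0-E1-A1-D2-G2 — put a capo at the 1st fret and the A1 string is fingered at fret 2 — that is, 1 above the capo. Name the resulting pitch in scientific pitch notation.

The capo raises the open A1 by 1 semitone to A#1; fretting 1 more gives A1 + 1 + 1 = A1 + 2 semitones = B1.

B1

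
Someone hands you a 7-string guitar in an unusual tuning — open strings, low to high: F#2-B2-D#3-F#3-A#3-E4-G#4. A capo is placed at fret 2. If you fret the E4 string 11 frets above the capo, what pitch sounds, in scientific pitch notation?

The capo raises the open E4 by 2 semitones to F#4; fretting 11 more gives E4 + 2 + 11 = E4 + 13 semitones = F5.

F5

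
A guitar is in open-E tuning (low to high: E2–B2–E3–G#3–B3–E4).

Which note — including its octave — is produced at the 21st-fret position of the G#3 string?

The open G#3 string plus 21 semitones: G#–A–A#–B–…–D#–E–F.
The walk passes from B into C 2 times, so the octave number goes from 3 to 5.

F5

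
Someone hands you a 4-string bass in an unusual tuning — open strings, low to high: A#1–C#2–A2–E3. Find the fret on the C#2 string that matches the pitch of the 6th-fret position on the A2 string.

14

Fret 6 on A2 is MIDI 45 + 6 = 51 (D#3). On the C#2 string (open MIDI 37), that pitch is 51 − 37 = fret 14.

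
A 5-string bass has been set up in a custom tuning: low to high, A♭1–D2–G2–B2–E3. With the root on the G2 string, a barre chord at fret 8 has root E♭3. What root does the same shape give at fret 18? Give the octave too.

Moving from fret 8 to fret 18 shifts the root by 10 semitones.
E♭3 up 10 semitones is D♭4.

D♭4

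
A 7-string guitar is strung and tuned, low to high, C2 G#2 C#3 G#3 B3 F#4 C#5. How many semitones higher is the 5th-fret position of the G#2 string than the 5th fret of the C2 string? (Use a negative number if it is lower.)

8 semitones

G#2 at fret 5 → C#3 (MIDI 49); C2 at fret 5 → F2 (MIDI 41).
49 − 41 = 8, so the two pitches are 8 semitones apart.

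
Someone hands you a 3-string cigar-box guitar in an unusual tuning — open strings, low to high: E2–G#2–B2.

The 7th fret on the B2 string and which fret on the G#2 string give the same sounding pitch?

B2 at fret 7 is B2 + 7 semitones = F#3.
The open G#2 string is 3 semitones below the open B2, so the same pitch on the G#2 string lies at fret 7 + 3 = 10.

10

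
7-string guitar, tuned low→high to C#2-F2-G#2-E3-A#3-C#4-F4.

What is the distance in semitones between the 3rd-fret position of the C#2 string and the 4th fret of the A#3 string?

22 semitones

C#2 at fret 3 → E2 (MIDI 40); A#3 at fret 4 → D4 (MIDI 62).
40 − 62 = -22, so the two pitches are 22 semitones apart, with D4 the higher.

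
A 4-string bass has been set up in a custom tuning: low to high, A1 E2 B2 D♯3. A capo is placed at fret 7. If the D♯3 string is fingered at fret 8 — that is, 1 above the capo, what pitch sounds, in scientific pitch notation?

The capo raises the open D♯3 by 7 semitones to A♯3; fretting 1 more gives D♯3 + 7 + 1 = D♯3 + 8 semitones = B3.

B3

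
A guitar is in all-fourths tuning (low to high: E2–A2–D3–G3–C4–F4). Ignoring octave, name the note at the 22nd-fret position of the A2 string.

G

A2 is MIDI 45. Adding 22 gives 67; 67 mod 12 = 7, i.e. G.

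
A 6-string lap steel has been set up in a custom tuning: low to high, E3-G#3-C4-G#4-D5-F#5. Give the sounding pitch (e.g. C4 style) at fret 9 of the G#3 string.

F4

G#3 is MIDI 56. Adding 9 gives 65, which is F4.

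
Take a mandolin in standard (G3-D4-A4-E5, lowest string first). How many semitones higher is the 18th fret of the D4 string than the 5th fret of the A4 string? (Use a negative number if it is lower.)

D4 at fret 18 → G#5 (MIDI 80); A4 at fret 5 → D5 (MIDI 74).
80 − 74 = 6, so the two pitches are 6 semitones apart.

6 semitones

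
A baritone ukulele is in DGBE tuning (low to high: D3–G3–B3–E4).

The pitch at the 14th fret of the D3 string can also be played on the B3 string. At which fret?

Fret 14 on D3 is MIDI 50 + 14 = 64 (E4). On the B3 string (open MIDI 59), that pitch is 64 − 59 = fret 5.

5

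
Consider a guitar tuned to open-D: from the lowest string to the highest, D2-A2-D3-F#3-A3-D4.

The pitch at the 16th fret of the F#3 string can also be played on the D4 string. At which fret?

F#3 at fret 16 is F#3 + 16 semitones = A#4.
The open D4 string is 8 semitones above the open F#3, so the same pitch on the D4 string lies at fret 16 − 8 = 8.

8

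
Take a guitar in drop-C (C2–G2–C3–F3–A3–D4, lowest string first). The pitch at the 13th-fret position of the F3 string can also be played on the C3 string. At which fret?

18

F3 at fret 13 is F3 + 13 semitones = F#4.
The open C3 string is 5 semitones below the open F3, so the same pitch on the C3 string lies at fret 13 + 5 = 18.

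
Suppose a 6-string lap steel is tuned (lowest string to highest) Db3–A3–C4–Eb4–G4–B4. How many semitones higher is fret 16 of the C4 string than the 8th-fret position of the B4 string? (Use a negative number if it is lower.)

-3 semitones

C4 at fret 16 → E5 (MIDI 76); B4 at fret 8 → G5 (MIDI 79).
76 − 79 = -3, so the two pitches are 3 semitones apart.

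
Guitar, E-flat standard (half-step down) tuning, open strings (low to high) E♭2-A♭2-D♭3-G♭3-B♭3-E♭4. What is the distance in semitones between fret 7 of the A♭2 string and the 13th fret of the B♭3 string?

A♭2 at fret 7 → E♭3 (MIDI 51); B♭3 at fret 13 → B4 (MIDI 71).
51 − 71 = -20, so the two pitches are 20 semitones apart, with B4 the higher.

20 semitones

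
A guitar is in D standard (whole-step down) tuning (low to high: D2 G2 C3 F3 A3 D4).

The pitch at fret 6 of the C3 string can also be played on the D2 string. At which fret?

16

Fret 6 on C3 is MIDI 48 + 6 = 54 (F#3). On the D2 string (open MIDI 38), that pitch is 54 − 38 = fret 16.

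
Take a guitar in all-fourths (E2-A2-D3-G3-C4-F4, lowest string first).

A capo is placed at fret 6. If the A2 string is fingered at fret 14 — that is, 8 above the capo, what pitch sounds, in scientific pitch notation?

B3

The capo raises the open A2 by 6 semitones to D#3; fretting 8 more gives A2 + 6 + 8 = A2 + 14 semitones = B3.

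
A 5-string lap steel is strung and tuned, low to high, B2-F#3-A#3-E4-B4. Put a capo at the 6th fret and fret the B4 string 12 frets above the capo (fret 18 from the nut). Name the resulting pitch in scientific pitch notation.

F6

The capo raises the open B4 by 6 semitones to F5; fretting 12 more gives B4 + 6 + 12 = B4 + 18 semitones = F6.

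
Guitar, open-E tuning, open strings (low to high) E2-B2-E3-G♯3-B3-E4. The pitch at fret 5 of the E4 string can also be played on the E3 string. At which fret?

17

Fret 5 on E4 is MIDI 64 + 5 = 69 (A4). On the E3 string (open MIDI 52), that pitch is 69 − 52 = fret 17.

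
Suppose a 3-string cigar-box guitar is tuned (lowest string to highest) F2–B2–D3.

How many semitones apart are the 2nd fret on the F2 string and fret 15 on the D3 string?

F2 at fret 2 → G2 (MIDI 43); D3 at fret 15 → F4 (MIDI 65).
43 − 65 = -22, so the two pitches are 22 semitones apart, with F4 the higher.

22 semitones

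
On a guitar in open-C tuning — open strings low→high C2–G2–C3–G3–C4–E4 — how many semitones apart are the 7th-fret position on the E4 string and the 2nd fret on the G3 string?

14 semitones

E4 at fret 7 → B4 (MIDI 71); G3 at fret 2 → A3 (MIDI 57).
71 − 57 = 14, so the two pitches are 14 semitones apart, with B4 the higher.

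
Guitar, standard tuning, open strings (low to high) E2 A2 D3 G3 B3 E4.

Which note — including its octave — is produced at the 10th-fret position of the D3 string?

The open D3 string plus 10 semitones: D–D#–E–F–…–A#–B–C.
The walk passes from B into C once, so the octave number goes from 3 to 4.

C4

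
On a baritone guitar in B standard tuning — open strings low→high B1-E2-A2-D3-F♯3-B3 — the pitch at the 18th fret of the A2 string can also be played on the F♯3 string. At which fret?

9

A2 at fret 18 is A2 + 18 semitones = D♯4.
The open F♯3 string is 9 semitones above the open A2, so the same pitch on the F♯3 string lies at fret 18 − 9 = 9.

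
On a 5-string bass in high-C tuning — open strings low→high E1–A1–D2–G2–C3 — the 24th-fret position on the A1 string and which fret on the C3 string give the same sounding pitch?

9

Fret 24 on A1 is MIDI 33 + 24 = 57 (A3). On the C3 string (open MIDI 48), that pitch is 57 − 48 = fret 9.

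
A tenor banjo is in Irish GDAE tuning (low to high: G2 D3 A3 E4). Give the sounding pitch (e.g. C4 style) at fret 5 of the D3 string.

D3 is MIDI 50. Adding 5 gives 55, which is G3.

G3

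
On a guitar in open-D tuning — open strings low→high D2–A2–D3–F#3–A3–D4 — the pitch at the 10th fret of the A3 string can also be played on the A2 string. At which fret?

22

Fret 10 on A3 is MIDI 57 + 10 = 67 (G4). On the A2 string (open MIDI 45), that pitch is 67 − 45 = fret 22.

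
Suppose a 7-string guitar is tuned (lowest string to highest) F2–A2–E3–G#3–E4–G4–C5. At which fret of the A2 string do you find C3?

C3 is 3 semitones above the open A2 (A–A#–B–C), so it sits at fret 3.

3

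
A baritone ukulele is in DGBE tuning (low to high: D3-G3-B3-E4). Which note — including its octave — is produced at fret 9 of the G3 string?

E4

The open G3 string plus 9 semitones: G–G#–A–A#–B–C–C#–D–D#–E.
The walk passes from B into C once, so the octave number goes from 3 to 4.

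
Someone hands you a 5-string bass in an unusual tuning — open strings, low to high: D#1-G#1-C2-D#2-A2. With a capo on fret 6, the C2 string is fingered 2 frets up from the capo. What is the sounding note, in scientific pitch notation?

The capo raises the open C2 by 6 semitones to F#2; fretting 2 more gives C2 + 6 + 2 = C2 + 8 semitones = G#2.
(Also written Ab.)

G#2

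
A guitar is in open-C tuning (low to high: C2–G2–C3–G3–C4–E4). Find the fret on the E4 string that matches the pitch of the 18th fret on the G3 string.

9

G3 at fret 18 is G3 + 18 semitones = C#5.
The open E4 string is 9 semitones above the open G3, so the same pitch on the E4 string lies at fret 18 − 9 = 9.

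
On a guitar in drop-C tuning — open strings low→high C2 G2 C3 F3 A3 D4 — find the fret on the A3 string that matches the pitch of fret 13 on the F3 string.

Fret 13 on F3 is MIDI 53 + 13 = 66 (F#4). On the A3 string (open MIDI 57), that pitch is 66 − 57 = fret 9.

9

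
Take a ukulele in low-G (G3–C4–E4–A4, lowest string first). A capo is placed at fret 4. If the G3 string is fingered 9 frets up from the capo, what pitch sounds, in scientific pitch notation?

G#4

The capo raises the open G3 by 4 semitones to B3; fretting 9 more gives G3 + 4 + 9 = G3 + 13 semitones = G#4.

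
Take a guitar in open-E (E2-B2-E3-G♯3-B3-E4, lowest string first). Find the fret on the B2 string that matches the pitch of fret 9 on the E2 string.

Fret 9 on E2 is MIDI 40 + 9 = 49 (C♯3). On the B2 string (open MIDI 47), that pitch is 49 − 47 = fret 2.

2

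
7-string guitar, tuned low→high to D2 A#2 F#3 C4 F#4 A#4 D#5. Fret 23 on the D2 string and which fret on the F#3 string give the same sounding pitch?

Fret 23 on D2 is MIDI 38 + 23 = 61 (C#4). On the F#3 string (open MIDI 54), that pitch is 61 − 54 = fret 7.

7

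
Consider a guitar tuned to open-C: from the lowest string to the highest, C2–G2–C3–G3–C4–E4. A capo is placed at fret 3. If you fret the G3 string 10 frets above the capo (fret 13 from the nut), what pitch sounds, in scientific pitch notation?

The capo raises the open G3 by 3 semitones to A#3; fretting 10 more gives G3 + 3 + 10 = G3 + 13 semitones = G#4.

G#4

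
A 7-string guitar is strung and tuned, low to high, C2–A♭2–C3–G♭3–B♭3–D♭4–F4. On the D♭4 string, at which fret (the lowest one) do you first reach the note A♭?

7

From D♭4, count semitones up the chromatic scale until reaching A♭: Db–D–Eb–E–F–Gb–G–Ab — 7 steps.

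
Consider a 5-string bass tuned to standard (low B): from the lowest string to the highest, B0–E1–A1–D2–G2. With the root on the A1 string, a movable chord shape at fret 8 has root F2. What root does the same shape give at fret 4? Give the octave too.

Moving from fret 8 to fret 4 shifts the root by -4 semitones.
F2 down 4 semitones is C♯2.

C♯2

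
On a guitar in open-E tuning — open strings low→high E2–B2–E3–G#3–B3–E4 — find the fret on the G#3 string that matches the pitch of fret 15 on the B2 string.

Fret 15 on B2 is MIDI 47 + 15 = 62 (D4). On the G#3 string (open MIDI 56), that pitch is 62 − 56 = fret 6.

6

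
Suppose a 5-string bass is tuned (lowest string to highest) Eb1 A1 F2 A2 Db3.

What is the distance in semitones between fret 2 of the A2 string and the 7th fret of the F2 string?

A2 at fret 2 → B2 (MIDI 47); F2 at fret 7 → C3 (MIDI 48).
47 − 48 = -1, so the two pitches are 1 semitone apart, with C3 the higher.

1 semitone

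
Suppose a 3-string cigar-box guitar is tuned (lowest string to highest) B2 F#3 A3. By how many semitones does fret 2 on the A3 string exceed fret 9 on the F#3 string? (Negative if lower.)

-4 semitones

A3 at fret 2 → B3 (MIDI 59); F#3 at fret 9 → D#4 (MIDI 63).
59 − 63 = -4, so the two pitches are 4 semitones apart.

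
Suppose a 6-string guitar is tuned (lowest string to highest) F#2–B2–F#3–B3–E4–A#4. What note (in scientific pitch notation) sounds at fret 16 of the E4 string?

Each fret is one semitone, so E4 + 16 = G#5.

G#5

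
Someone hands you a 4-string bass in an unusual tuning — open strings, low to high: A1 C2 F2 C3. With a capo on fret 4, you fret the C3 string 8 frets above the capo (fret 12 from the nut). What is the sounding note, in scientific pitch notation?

The capo raises the open C3 by 4 semitones to E3; fretting 8 more gives C3 + 4 + 8 = C3 + 12 semitones = C4.

C4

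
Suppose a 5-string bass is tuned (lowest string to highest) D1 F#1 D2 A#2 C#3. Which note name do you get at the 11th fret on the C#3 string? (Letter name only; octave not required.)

C

The open C#3 string plus 11 semitones: C#–D–D#–E–…–A#–B–C.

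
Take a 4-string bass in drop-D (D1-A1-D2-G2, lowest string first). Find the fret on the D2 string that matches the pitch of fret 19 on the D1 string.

Fret 19 on D1 is MIDI 26 + 19 = 45 (A2). On the D2 string (open MIDI 38), that pitch is 45 − 38 = fret 7.

7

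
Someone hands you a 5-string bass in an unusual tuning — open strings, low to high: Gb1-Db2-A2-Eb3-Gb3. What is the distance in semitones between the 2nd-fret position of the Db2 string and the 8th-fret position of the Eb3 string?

20 semitones

Db2 at fret 2 → Eb2 (MIDI 39); Eb3 at fret 8 → B3 (MIDI 59).
39 − 59 = -20, so the two pitches are 20 semitones apart, with B3 the higher.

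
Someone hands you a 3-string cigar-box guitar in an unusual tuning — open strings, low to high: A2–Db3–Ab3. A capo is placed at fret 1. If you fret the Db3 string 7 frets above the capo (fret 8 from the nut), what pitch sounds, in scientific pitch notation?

A3

The capo raises the open Db3 by 1 semitone to D3; fretting 7 more gives Db3 + 1 + 7 = Db3 + 8 semitones = A3.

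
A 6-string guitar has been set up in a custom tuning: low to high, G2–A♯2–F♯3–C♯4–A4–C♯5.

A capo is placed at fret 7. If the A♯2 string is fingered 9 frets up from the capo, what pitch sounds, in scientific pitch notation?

D4

The capo raises the open A♯2 by 7 semitones to F3; fretting 9 more gives A♯2 + 7 + 9 = A♯2 + 16 semitones = D4.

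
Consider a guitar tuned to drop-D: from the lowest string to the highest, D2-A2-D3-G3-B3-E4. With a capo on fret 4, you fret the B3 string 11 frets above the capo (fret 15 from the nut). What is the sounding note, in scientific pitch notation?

The capo raises the open B3 by 4 semitones to D#4; fretting 11 more gives B3 + 4 + 11 = B3 + 15 semitones = D5.

D5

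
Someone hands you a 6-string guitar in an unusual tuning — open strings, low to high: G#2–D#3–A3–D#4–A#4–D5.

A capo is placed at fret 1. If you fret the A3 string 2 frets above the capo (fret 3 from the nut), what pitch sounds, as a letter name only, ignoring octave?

C

The capo raises the open A3 by 1 semitone to A#3; fretting 2 more gives A3 + 1 + 2 = A3 + 3 semitones, landing on C.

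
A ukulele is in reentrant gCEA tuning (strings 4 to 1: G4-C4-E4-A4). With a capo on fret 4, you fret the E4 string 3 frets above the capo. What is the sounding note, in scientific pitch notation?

The capo raises the open E4 by 4 semitones to G#4; fretting 3 more gives E4 + 4 + 3 = E4 + 7 semitones = B4.

B4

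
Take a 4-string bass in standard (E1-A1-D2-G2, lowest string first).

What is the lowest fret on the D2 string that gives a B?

From D2, count semitones up the chromatic scale until reaching B: D–D#–E–F–F#–G–G#–A–A#–B — 9 steps.

9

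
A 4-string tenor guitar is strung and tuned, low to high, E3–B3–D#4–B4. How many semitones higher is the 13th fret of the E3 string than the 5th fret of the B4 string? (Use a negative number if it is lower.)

-11 semitones

E3 at fret 13 → F4 (MIDI 65); B4 at fret 5 → E5 (MIDI 76).
65 − 76 = -11, so the two pitches are 11 semitones apart.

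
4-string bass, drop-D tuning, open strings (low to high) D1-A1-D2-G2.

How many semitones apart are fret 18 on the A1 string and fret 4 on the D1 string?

21 semitones

A1 at fret 18 → D♯3 (MIDI 51); D1 at fret 4 → F♯1 (MIDI 30).
51 − 30 = 21, so the two pitches are 21 semitones apart, with D♯3 the higher.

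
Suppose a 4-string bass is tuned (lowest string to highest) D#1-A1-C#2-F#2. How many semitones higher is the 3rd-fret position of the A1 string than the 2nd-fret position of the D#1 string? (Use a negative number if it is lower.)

7 semitones

A1 at fret 3 → C2 (MIDI 36); D#1 at fret 2 → F1 (MIDI 29).
36 − 29 = 7, so the two pitches are 7 semitones apart.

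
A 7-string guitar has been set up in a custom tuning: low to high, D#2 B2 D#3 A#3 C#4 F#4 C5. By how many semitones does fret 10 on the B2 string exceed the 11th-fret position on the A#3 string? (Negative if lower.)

-12 semitones

B2 at fret 10 → A3 (MIDI 57); A#3 at fret 11 → A4 (MIDI 69).
57 − 69 = -12, so the two pitches are 12 semitones apart.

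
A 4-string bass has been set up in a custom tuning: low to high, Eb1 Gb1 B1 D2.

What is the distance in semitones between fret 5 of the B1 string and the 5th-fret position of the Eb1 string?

8 semitones

B1 at fret 5 → E2 (MIDI 40); Eb1 at fret 5 → Ab1 (MIDI 32).
40 − 32 = 8, so the two pitches are 8 semitones apart, with E2 the higher.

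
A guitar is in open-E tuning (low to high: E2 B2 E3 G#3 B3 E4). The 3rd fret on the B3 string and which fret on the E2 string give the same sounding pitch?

B3 at fret 3 is B3 + 3 semitones = D4.
The open E2 string is 19 semitones below the open B3, so the same pitch on the E2 string lies at fret 3 + 19 = 22.

22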